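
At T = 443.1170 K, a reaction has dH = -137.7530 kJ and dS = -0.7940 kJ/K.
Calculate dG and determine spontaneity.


T*dS = 443.1170 * -0.7940 = -351.8349 kJ
dG = -137.7530 + 351.8349 = 214.0819 kJ (non-spontaneous)

dG = 214.0819 kJ, non-spontaneous


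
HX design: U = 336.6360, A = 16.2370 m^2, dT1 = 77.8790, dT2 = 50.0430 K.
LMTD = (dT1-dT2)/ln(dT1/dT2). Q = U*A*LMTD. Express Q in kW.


LMTD = 62.9384 K
Q = 336.6360 * 16.2370 * 62.9384 = 344018.7056 W = 344.0187 kW

344.0187 kW


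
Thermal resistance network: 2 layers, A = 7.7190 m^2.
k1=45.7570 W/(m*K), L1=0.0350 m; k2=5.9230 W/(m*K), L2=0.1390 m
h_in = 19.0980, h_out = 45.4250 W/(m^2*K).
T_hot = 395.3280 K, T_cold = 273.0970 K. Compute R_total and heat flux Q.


R_conv_in = 1/(19.0980*7.7190) = 0.0068
R_1 = 0.0350/(45.7570*7.7190) = 9.9094e-05
R_2 = 0.1390/(5.9230*7.7190) = 0.0030
R_conv_out = 1/(45.4250*7.7190) = 0.0029
R_total = 0.0128 K/W
Q = 122.2310 / 0.0128 = 9568.1458 W

R_total = 0.0128 K/W, Q = 9568.1458 W


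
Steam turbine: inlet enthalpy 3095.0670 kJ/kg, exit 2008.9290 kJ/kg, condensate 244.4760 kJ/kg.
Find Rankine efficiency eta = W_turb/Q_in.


W = 1086.1380 kJ/kg
Q_in = 2850.5910 kJ/kg
eta = 0.3810 = 38.1022%

eta = 38.1022%


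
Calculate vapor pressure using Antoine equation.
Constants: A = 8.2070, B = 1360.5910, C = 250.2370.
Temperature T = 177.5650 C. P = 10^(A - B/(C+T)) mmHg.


C+T = 427.8020
B/(C+T) = 3.1804
log10(P) = 8.2070 - 3.1804 = 5.0266
P = 10^5.0266 = 106310.8887 mmHg

106310.8887 mmHg


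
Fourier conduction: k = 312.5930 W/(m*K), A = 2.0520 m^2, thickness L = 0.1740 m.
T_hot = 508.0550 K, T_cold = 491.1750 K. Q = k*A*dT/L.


dT = 16.8800 K
Q = 312.5930 * 2.0520 * 16.8800 / 0.1740 = 62227.1340 W

62227.1340 W


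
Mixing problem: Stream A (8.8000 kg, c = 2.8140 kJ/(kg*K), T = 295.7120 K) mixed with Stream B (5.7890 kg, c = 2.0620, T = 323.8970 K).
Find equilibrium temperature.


num = 11189.1073
den = 36.7001
Tf = 304.8793 K

304.8793 K


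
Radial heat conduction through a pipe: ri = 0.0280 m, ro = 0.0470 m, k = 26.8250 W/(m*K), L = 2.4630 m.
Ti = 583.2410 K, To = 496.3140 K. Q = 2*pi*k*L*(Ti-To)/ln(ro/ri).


dT = 86.9270 K
ln(ro/ri) = 0.5179
Q = 2*pi*26.8250*2.4630*86.9270 / 0.5179 = 69671.7401 W

69671.7401 W


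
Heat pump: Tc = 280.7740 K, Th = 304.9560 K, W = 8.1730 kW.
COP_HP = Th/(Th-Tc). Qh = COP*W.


COP = 304.9560 / 24.1820 = 12.6109
Qh = 12.6109 * 8.1730 = 103.0686 kW

COP = 12.6109, Qh = 103.0686 kW


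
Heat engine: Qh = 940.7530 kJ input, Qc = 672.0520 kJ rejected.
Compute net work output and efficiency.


W = 940.7530 - 672.0520 = 268.7010 kJ
eta = 268.7010 / 940.7530 = 0.2856 = 28.5623%

W = 268.7010 kJ, eta = 28.5623%


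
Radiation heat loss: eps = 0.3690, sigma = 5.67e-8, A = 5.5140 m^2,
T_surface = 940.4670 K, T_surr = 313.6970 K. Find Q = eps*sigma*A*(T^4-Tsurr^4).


T^4 = 7.8230e+11
Tsurr^4 = 9.6837e+09
Q = 0.3690 * 5.67e-8 * 5.5140 * 7.7262e+11 = 89133.5035 W

89133.5035 W


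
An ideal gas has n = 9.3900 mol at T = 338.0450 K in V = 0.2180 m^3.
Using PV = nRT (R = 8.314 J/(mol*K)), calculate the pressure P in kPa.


P = nRT/V = 9.3900 * 8.314 * 338.0450 / 0.2180
= 26390.6526 / 0.2180 = 121058.0393 Pa = 121.0580 kPa

121.0580 kPa


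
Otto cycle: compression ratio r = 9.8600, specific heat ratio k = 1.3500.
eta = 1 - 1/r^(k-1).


r^(k-1) = 2.2277
eta = 1 - 1/2.2277 = 0.5511 = 55.1107%

55.1107%


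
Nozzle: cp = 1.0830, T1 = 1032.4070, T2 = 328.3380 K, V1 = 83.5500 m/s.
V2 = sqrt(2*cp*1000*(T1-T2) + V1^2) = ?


dT = 704.0690 K
2*cp*1000*dT = 1525013.4540
V1^2 = 6980.6025
V2 = sqrt(1531994.0565) = 1237.7375 m/s

1237.7375 m/s


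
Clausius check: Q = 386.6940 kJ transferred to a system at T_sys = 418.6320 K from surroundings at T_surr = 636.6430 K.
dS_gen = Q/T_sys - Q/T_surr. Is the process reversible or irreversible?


dS_sys = 386.6940/418.6320 = 0.9237 kJ/K
dS_surr = -386.6940/636.6430 = -0.6074 kJ/K
dS_gen = 0.9237 - 0.6074 = 0.3163 kJ/K (irreversible)

dS_gen = 0.3163 kJ/K, irreversible


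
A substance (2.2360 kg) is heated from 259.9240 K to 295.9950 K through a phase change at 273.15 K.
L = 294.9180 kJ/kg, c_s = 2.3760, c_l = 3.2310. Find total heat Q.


Q1 (sensible, solid) = 2.2360 * 2.3760 * 13.2260 = 70.2662 kJ
Q2 (latent) = 2.2360 * 294.9180 = 659.4366 kJ
Q3 (sensible, liquid) = 2.2360 * 3.2310 * 22.8450 = 165.0441 kJ
Q_total = 894.7470 kJ

894.7470 kJ


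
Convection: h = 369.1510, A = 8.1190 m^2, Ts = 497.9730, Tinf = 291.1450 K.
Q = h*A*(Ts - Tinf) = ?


dT = 206.8280 K
Q = 369.1510 * 8.1190 * 206.8280 = 619891.8450 W

619891.8450 W


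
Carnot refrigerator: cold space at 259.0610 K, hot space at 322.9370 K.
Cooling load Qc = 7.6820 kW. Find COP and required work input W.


COP = 259.0610 / 63.8760 = 4.0557
W = 7.6820 / 4.0557 = 1.8941 kW

COP = 4.0557, W = 1.8941 kW


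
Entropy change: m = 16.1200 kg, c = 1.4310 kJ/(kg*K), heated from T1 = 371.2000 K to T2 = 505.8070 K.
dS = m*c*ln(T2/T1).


T2/T1 = 1.3626
ln(T2/T1) = 0.3094
dS = 16.1200 * 1.4310 * 0.3094 = 7.1375 kJ/K

7.1375 kJ/K


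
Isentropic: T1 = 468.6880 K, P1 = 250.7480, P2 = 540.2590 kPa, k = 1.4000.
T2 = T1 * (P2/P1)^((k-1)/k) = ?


(k-1)/k = 0.2857
(P2/P1)^exp = 1.2452
T2 = 468.6880 * 1.2452 = 583.6209 K

583.6209 K


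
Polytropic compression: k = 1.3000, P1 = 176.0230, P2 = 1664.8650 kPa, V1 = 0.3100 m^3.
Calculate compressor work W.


(k-1)/k = 0.2308
(P2/P1)^exp = 1.6795
W = 4.3333 * 176.0230 * 0.3100 * (1.6795 - 1) = 160.6792 kJ

160.6792 kJ


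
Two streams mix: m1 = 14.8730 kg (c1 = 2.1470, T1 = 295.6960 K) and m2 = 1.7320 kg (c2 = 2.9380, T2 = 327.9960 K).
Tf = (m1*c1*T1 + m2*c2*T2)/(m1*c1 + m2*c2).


num = 11111.3082
den = 37.0209
Tf = 300.1357 K

300.1357 K


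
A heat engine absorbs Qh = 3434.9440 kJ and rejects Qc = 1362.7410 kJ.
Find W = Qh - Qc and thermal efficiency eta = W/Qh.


W = 3434.9440 - 1362.7410 = 2072.2030 kJ
eta = 2072.2030 / 3434.9440 = 0.6033 = 60.3271%

W = 2072.2030 kJ, eta = 60.3271%


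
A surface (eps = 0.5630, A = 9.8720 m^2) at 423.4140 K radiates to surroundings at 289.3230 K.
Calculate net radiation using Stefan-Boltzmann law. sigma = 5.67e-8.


T^4 = 3.2141e+10
Tsurr^4 = 7.0070e+09
Q = 0.5630 * 5.67e-8 * 9.8720 * 2.5134e+10 = 7920.6381 W

7920.6381 W


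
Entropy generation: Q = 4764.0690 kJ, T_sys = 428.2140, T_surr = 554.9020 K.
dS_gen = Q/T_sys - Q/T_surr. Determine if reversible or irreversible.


dS_sys = 4764.0690/428.2140 = 11.1254 kJ/K
dS_surr = -4764.0690/554.9020 = -8.5854 kJ/K
dS_gen = 11.1254 - 8.5854 = 2.5400 kJ/K (irreversible)

dS_gen = 2.5400 kJ/K, irreversible


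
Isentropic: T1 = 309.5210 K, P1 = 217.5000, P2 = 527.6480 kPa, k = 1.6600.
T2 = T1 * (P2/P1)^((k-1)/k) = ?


(k-1)/k = 0.3976
(P2/P1)^exp = 1.4224
T2 = 309.5210 * 1.4224 = 440.2676 K

440.2676 K


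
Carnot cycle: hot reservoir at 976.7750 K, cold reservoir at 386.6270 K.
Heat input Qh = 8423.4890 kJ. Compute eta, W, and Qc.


eta = 1 - 386.6270/976.7750 = 0.6042
W = 0.6042 * 8423.4890 = 5089.3043 kJ
Qc = 8423.4890 - 5089.3043 = 3334.1847 kJ

eta = 60.4180%, W = 5089.3043 kJ, Qc = 3334.1847 kJ


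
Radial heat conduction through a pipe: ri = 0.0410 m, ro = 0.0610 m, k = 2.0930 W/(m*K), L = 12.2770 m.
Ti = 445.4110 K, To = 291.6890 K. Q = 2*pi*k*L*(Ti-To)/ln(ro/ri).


dT = 153.7220 K
ln(ro/ri) = 0.3973
Q = 2*pi*2.0930*12.2770*153.7220 / 0.3973 = 62467.8917 W

62467.8917 W


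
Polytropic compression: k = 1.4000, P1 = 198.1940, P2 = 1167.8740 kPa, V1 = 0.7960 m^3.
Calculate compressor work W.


(k-1)/k = 0.2857
(P2/P1)^exp = 1.6599
W = 3.5000 * 198.1940 * 0.7960 * (1.6599 - 1) = 364.3873 kJ

364.3873 kJ


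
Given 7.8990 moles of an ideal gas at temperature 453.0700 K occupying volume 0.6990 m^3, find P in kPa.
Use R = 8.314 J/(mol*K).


P = nRT/V = 7.8990 * 8.314 * 453.0700 / 0.6990
= 29754.1426 / 0.6990 = 42566.7276 Pa = 42.5667 kPa

42.5667 kPa


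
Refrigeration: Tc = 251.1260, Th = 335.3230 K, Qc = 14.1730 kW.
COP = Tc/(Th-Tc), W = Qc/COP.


COP = 251.1260 / 84.1970 = 2.9826
W = 14.1730 / 2.9826 = 4.7519 kW

COP = 2.9826, W = 4.7519 kW


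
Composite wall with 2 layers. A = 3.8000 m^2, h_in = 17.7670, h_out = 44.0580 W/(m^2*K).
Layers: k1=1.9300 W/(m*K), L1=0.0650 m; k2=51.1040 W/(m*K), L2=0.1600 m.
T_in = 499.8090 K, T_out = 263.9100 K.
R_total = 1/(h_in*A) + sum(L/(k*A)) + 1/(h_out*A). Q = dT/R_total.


R_conv_in = 1/(17.7670*3.8000) = 0.0148
R_1 = 0.0650/(1.9300*3.8000) = 0.0089
R_2 = 0.1600/(51.1040*3.8000) = 0.0008
R_conv_out = 1/(44.0580*3.8000) = 0.0060
R_total = 0.0305 K/W
Q = 235.8990 / 0.0305 = 7741.6674 W

R_total = 0.0305 K/W, Q = 7741.6674 W


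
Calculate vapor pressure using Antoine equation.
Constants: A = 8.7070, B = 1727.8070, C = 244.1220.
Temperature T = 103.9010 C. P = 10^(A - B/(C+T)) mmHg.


C+T = 348.0230
B/(C+T) = 4.9646
log10(P) = 8.7070 - 4.9646 = 3.7424
P = 10^3.7424 = 5525.4223 mmHg

5525.4223 mmHg


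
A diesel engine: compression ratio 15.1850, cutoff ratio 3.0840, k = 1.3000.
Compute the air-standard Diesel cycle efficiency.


r^(k-1) = 2.2616
rc^k = 4.3236
eta = 0.4576 = 45.7565%

45.7565%


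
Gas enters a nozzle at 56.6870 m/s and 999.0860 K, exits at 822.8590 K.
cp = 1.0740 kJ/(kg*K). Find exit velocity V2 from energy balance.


dT = 176.2270 K
2*cp*1000*dT = 378535.5960
V1^2 = 3213.4160
V2 = sqrt(381749.0120) = 617.8584 m/s

617.8584 m/s


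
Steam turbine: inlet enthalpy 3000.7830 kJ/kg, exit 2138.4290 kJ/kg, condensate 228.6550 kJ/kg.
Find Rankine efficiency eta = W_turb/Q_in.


W = 862.3540 kJ/kg
Q_in = 2772.1280 kJ/kg
eta = 0.3111 = 31.1080%

eta = 31.1080%


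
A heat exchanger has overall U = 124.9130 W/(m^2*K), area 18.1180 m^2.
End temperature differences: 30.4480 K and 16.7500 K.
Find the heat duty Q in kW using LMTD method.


LMTD = 22.9208 K
Q = 124.9130 * 18.1180 * 22.9208 = 51873.8452 W = 51.8738 kW

51.8738 kW


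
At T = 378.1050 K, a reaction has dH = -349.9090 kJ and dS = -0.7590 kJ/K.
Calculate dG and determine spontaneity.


T*dS = 378.1050 * -0.7590 = -286.9817 kJ
dG = -349.9090 + 286.9817 = -62.9273 kJ (spontaneous)

dG = -62.9273 kJ, spontaneous


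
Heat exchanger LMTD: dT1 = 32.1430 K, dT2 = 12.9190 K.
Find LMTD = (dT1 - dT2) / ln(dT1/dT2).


dT1/dT2 = 2.4880
ln(dT1/dT2) = 0.9115
LMTD = 19.2240 / 0.9115 = 21.0906 K

21.0906 K


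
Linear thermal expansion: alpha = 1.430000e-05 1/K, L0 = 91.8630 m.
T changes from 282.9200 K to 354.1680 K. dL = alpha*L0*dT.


dT = 71.2480 K
dL = 1.430000e-05 * 91.8630 * 71.2480 = 0.093594 m
L_final = 91.956594 m

dL = 0.093594 m


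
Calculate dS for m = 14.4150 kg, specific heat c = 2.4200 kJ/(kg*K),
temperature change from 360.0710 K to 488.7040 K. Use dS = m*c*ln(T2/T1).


T2/T1 = 1.3572
ln(T2/T1) = 0.3055
dS = 14.4150 * 2.4200 * 0.3055 = 10.6556 kJ/K

10.6556 kJ/K


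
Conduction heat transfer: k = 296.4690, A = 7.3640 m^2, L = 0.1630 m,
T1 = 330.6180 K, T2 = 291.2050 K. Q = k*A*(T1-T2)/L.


dT = 39.4130 K
Q = 296.4690 * 7.3640 * 39.4130 / 0.1630 = 527891.8502 W

527891.8502 W


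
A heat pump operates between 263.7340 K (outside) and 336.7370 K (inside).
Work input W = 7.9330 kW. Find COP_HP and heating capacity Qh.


COP = 336.7370 / 73.0030 = 4.6126
Qh = 4.6126 * 7.9330 = 36.5921 kW

COP = 4.6126, Qh = 36.5921 kW


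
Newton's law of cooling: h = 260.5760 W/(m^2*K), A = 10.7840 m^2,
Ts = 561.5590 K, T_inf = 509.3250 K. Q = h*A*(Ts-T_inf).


dT = 52.2340 K
Q = 260.5760 * 10.7840 * 52.2340 = 146780.2344 W

146780.2344 W


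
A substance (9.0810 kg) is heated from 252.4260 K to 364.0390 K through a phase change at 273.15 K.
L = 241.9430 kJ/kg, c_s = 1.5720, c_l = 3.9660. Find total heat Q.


Q1 (sensible, solid) = 9.0810 * 1.5720 * 20.7240 = 295.8420 kJ
Q2 (latent) = 9.0810 * 241.9430 = 2197.0844 kJ
Q3 (sensible, liquid) = 9.0810 * 3.9660 * 90.8890 = 3273.3897 kJ
Q_total = 5766.3161 kJ

5766.3161 kJ


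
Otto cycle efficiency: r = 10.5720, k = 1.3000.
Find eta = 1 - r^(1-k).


r^(k-1) = 2.0288
eta = 1 - 1/2.0288 = 0.5071 = 50.7107%

50.7107%


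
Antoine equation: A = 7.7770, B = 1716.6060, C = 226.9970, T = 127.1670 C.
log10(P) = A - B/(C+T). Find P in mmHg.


C+T = 354.1640
B/(C+T) = 4.8469
log10(P) = 7.7770 - 4.8469 = 2.9301
P = 10^2.9301 = 851.2870 mmHg

851.2870 mmHg


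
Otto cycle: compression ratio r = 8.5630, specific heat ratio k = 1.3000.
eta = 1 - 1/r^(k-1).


r^(k-1) = 1.9045
eta = 1 - 1/1.9045 = 0.4749 = 47.4936%

47.4936%


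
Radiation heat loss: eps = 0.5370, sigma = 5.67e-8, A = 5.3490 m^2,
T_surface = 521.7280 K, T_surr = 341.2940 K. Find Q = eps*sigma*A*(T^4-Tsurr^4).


T^4 = 7.4093e+10
Tsurr^4 = 1.3568e+10
Q = 0.5370 * 5.67e-8 * 5.3490 * 6.0525e+10 = 9857.4431 W

9857.4431 W


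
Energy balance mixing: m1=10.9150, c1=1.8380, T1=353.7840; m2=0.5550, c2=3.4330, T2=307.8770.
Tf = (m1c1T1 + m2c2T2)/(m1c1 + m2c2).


num = 7684.1359
den = 21.9671
Tf = 349.8023 K

349.8023 K


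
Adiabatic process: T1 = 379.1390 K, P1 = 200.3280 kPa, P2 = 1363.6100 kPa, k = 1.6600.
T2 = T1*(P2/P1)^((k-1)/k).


(k-1)/k = 0.3976
(P2/P1)^exp = 2.1437
T2 = 379.1390 * 2.1437 = 812.7758 K

812.7758 K


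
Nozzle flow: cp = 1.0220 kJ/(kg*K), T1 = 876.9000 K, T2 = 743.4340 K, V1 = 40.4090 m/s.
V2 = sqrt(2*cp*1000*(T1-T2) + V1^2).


dT = 133.4660 K
2*cp*1000*dT = 272804.5040
V1^2 = 1632.8873
V2 = sqrt(274437.3913) = 523.8677 m/s

523.8677 m/s


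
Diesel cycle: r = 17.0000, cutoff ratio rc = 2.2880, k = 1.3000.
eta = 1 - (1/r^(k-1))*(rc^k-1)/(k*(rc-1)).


r^(k-1) = 2.3396
rc^k = 2.9329
eta = 0.5066 = 50.6589%

50.6589%


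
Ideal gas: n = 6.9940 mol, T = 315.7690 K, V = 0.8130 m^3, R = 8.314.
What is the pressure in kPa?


P = nRT/V = 6.9940 * 8.314 * 315.7690 / 0.8130
= 18361.3724 / 0.8130 = 22584.7139 Pa = 22.5847 kPa

22.5847 kPa


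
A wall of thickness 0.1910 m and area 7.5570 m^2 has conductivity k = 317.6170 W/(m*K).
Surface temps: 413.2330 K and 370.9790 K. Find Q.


dT = 42.2540 K
Q = 317.6170 * 7.5570 * 42.2540 / 0.1910 = 530991.5651 W

530991.5651 W


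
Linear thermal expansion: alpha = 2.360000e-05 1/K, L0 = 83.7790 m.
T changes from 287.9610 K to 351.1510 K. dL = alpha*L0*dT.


dT = 63.1900 K
dL = 2.360000e-05 * 83.7790 * 63.1900 = 0.124938 m
L_final = 83.903938 m

dL = 0.124938 m


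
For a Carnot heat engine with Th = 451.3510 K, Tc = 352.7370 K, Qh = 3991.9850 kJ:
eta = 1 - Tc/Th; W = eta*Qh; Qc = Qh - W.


eta = 1 - 352.7370/451.3510 = 0.2185
W = 0.2185 * 3991.9850 = 872.1939 kJ
Qc = 3991.9850 - 872.1939 = 3119.7911 kJ

eta = 21.8486%, W = 872.1939 kJ, Qc = 3119.7911 kJ


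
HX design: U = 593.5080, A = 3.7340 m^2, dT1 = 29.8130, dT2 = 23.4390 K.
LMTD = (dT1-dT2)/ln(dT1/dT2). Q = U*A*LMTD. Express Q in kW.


LMTD = 26.4984 K
Q = 593.5080 * 3.7340 * 26.4984 = 58724.5634 W = 58.7246 kW

58.7246 kW


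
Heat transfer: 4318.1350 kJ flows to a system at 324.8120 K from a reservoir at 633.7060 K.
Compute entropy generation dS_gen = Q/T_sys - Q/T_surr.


dS_sys = 4318.1350/324.8120 = 13.2943 kJ/K
dS_surr = -4318.1350/633.7060 = -6.8141 kJ/K
dS_gen = 13.2943 - 6.8141 = 6.4802 kJ/K (irreversible)

dS_gen = 6.4802 kJ/K, irreversible


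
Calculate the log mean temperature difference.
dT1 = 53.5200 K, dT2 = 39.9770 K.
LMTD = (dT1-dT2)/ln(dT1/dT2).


dT1/dT2 = 1.3388
ln(dT1/dT2) = 0.2918
LMTD = 13.5430 / 0.2918 = 46.4197 K

46.4197 K


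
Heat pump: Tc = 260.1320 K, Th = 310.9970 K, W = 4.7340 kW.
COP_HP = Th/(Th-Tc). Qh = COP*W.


COP = 310.9970 / 50.8650 = 6.1142
Qh = 6.1142 * 4.7340 = 28.9445 kW

COP = 6.1142, Qh = 28.9445 kW


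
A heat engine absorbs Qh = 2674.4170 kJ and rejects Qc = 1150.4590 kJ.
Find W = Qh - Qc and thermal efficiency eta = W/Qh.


W = 2674.4170 - 1150.4590 = 1523.9580 kJ
eta = 1523.9580 / 2674.4170 = 0.5698 = 56.9828%

W = 1523.9580 kJ, eta = 56.9828%


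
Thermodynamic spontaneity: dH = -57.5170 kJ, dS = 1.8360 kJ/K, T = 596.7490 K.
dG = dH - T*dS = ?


T*dS = 596.7490 * 1.8360 = 1095.6312 kJ
dG = -57.5170 - 1095.6312 = -1153.1482 kJ (spontaneous)

dG = -1153.1482 kJ, spontaneous


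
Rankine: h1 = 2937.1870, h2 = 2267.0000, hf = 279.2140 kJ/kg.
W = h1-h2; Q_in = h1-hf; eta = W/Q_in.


W = 670.1870 kJ/kg
Q_in = 2657.9730 kJ/kg
eta = 0.2521 = 25.2142%

eta = 25.2142%


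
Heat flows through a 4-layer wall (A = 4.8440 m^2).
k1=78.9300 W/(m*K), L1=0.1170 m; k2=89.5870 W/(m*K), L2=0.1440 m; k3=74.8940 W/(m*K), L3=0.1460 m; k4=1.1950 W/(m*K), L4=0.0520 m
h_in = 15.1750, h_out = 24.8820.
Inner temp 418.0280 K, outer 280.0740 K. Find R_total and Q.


R_conv_in = 1/(15.1750*4.8440) = 0.0136
R_1 = 0.1170/(78.9300*4.8440) = 0.0003
R_2 = 0.1440/(89.5870*4.8440) = 0.0003
R_3 = 0.1460/(74.8940*4.8440) = 0.0004
R_4 = 0.0520/(1.1950*4.8440) = 0.0090
R_conv_out = 1/(24.8820*4.8440) = 0.0083
R_total = 0.0319 K/W
Q = 137.9540 / 0.0319 = 4321.2847 W

R_total = 0.0319 K/W, Q = 4321.2847 W


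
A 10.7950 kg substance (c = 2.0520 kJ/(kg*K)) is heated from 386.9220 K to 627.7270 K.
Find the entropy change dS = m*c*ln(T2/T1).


T2/T1 = 1.6224
ln(T2/T1) = 0.4839
dS = 10.7950 * 2.0520 * 0.4839 = 10.7186 kJ/K

10.7186 kJ/K


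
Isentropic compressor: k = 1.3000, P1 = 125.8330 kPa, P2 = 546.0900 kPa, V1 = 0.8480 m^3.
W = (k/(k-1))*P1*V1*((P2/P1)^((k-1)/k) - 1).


(k-1)/k = 0.2308
(P2/P1)^exp = 1.4032
W = 4.3333 * 125.8330 * 0.8480 * (1.4032 - 1) = 186.4207 kJ

186.4207 kJ


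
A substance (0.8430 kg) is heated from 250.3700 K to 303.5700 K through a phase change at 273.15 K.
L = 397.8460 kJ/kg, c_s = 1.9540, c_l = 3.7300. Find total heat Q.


Q1 (sensible, solid) = 0.8430 * 1.9540 * 22.7800 = 37.5237 kJ
Q2 (latent) = 0.8430 * 397.8460 = 335.3842 kJ
Q3 (sensible, liquid) = 0.8430 * 3.7300 * 30.4200 = 95.6523 kJ
Q_total = 468.5602 kJ

468.5602 kJ


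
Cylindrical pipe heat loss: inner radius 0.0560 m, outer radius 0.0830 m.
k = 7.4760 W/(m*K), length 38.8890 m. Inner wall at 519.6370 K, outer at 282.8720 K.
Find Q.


dT = 236.7650 K
ln(ro/ri) = 0.3935
Q = 2*pi*7.4760*38.8890*236.7650 / 0.3935 = 1099160.0497 W

1099160.0497 W


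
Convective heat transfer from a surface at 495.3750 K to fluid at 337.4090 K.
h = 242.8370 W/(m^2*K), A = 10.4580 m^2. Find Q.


dT = 157.9660 K
Q = 242.8370 * 10.4580 * 157.9660 = 401168.7706 W

401168.7706 W


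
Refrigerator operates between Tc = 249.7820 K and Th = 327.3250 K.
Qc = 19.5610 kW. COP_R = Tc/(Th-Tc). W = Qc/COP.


COP = 249.7820 / 77.5430 = 3.2212
W = 19.5610 / 3.2212 = 6.0726 kW

COP = 3.2212, W = 6.0726 kW


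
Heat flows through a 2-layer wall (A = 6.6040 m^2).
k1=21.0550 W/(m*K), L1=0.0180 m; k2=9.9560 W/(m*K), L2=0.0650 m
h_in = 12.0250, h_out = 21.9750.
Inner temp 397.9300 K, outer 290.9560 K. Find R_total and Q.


R_conv_in = 1/(12.0250*6.6040) = 0.0126
R_1 = 0.0180/(21.0550*6.6040) = 0.0001
R_2 = 0.0650/(9.9560*6.6040) = 0.0010
R_conv_out = 1/(21.9750*6.6040) = 0.0069
R_total = 0.0206 K/W
Q = 106.9740 / 0.0206 = 5192.6237 W

R_total = 0.0206 K/W, Q = 5192.6237 W


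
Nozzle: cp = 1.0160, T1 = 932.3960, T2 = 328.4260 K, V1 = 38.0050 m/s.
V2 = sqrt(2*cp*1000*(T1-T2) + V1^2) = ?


dT = 603.9700 K
2*cp*1000*dT = 1227267.0400
V1^2 = 1444.3800
V2 = sqrt(1228711.4200) = 1108.4726 m/s

1108.4726 m/s


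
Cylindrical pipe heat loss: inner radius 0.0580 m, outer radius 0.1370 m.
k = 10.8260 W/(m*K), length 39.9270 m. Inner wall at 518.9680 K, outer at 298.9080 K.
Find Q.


dT = 220.0600 K
ln(ro/ri) = 0.8595
Q = 2*pi*10.8260*39.9270*220.0600 / 0.8595 = 695329.4771 W

695329.4771 W


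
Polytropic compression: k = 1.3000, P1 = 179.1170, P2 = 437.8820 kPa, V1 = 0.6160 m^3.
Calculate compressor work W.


(k-1)/k = 0.2308
(P2/P1)^exp = 1.2291
W = 4.3333 * 179.1170 * 0.6160 * (1.2291 - 1) = 109.5408 kJ

109.5408 kJ


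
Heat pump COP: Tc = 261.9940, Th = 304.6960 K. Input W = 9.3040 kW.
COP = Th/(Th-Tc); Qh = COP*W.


COP = 304.6960 / 42.7020 = 7.1354
Qh = 7.1354 * 9.3040 = 66.3878 kW

COP = 7.1354, Qh = 66.3878 kW


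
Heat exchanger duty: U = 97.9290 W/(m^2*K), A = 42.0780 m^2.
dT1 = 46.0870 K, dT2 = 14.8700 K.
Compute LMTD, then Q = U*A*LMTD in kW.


LMTD = 27.5967 K
Q = 97.9290 * 42.0780 * 27.5967 = 113716.6027 W = 113.7166 kW

113.7166 kW


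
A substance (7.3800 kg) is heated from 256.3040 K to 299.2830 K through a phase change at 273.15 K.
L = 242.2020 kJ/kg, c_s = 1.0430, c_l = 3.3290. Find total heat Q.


Q1 (sensible, solid) = 7.3800 * 1.0430 * 16.8460 = 129.6694 kJ
Q2 (latent) = 7.3800 * 242.2020 = 1787.4508 kJ
Q3 (sensible, liquid) = 7.3800 * 3.3290 * 26.1330 = 642.0361 kJ
Q_total = 2559.1562 kJ

2559.1562 kJ


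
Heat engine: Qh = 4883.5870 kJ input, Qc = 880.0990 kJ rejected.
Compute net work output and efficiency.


W = 4883.5870 - 880.0990 = 4003.4880 kJ
eta = 4003.4880 / 4883.5870 = 0.8198 = 81.9784%

W = 4003.4880 kJ, eta = 81.9784%


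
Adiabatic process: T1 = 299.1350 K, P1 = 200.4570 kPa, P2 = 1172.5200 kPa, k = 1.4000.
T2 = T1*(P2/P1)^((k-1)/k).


(k-1)/k = 0.2857
(P2/P1)^exp = 1.6564
T2 = 299.1350 * 1.6564 = 495.4940 K

495.4940 K


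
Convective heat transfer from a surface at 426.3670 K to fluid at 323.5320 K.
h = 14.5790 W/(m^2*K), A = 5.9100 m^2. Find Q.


dT = 102.8350 K
Q = 14.5790 * 5.9100 * 102.8350 = 8860.4580 W

8860.4580 W


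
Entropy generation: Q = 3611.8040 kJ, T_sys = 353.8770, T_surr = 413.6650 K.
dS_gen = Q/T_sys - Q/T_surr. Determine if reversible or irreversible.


dS_sys = 3611.8040/353.8770 = 10.2064 kJ/K
dS_surr = -3611.8040/413.6650 = -8.7312 kJ/K
dS_gen = 10.2064 - 8.7312 = 1.4752 kJ/K (irreversible)

dS_gen = 1.4752 kJ/K, irreversible


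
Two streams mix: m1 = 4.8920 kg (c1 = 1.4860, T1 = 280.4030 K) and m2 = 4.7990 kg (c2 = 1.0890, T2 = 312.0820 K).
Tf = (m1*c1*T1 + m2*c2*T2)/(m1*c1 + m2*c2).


num = 3669.3681
den = 12.4956
Tf = 293.6523 K

293.6523 K


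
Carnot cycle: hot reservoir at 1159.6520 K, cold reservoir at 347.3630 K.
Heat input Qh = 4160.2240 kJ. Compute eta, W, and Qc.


eta = 1 - 347.3630/1159.6520 = 0.7005
W = 0.7005 * 4160.2240 = 2914.0675 kJ
Qc = 4160.2240 - 2914.0675 = 1246.1565 kJ

eta = 70.0459%, W = 2914.0675 kJ, Qc = 1246.1565 kJ


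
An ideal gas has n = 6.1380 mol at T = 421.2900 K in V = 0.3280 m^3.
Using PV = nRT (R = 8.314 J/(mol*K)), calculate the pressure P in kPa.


P = nRT/V = 6.1380 * 8.314 * 421.2900 / 0.3280
= 21498.9899 / 0.3280 = 65545.7008 Pa = 65.5457 kPa

65.5457 kPa


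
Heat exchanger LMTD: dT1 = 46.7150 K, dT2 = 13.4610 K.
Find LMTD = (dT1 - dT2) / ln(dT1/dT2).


dT1/dT2 = 3.4704
ln(dT1/dT2) = 1.2443
LMTD = 33.2540 / 1.2443 = 26.7257 K

26.7257 K


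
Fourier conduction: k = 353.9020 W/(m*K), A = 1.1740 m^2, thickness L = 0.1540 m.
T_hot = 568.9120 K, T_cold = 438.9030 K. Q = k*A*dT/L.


dT = 130.0090 K
Q = 353.9020 * 1.1740 * 130.0090 / 0.1540 = 350754.9517 W

350754.9517 W


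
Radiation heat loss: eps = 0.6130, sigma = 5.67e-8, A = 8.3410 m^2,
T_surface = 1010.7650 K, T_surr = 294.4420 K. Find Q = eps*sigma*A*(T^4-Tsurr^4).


T^4 = 1.0438e+12
Tsurr^4 = 7.5162e+09
Q = 0.6130 * 5.67e-8 * 8.3410 * 1.0362e+12 = 300416.4616 W

300416.4616 W


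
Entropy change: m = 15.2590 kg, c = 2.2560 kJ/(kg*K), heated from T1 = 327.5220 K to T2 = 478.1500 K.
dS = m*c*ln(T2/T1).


T2/T1 = 1.4599
ln(T2/T1) = 0.3784
dS = 15.2590 * 2.2560 * 0.3784 = 13.0251 kJ/K

13.0251 kJ/K


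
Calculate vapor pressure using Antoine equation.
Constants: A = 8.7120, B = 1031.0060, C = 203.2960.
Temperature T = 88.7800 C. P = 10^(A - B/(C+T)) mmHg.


C+T = 292.0760
B/(C+T) = 3.5299
log10(P) = 8.7120 - 3.5299 = 5.1821
P = 10^5.1821 = 152081.4629 mmHg

152081.4629 mmHg


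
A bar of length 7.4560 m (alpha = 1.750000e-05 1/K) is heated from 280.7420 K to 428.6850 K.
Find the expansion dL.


dT = 147.9430 K
dL = 1.750000e-05 * 7.4560 * 147.9430 = 0.019304 m
L_final = 7.475304 m

dL = 0.019304 m


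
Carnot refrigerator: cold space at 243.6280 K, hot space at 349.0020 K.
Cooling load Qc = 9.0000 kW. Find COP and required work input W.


COP = 243.6280 / 105.3740 = 2.3120
W = 9.0000 / 2.3120 = 3.8927 kW

COP = 2.3120, W = 3.8927 kW


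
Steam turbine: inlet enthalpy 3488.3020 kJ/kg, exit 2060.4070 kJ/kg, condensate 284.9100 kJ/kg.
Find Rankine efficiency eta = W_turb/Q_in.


W = 1427.8950 kJ/kg
Q_in = 3203.3920 kJ/kg
eta = 0.4457 = 44.5745%

eta = 44.5745%


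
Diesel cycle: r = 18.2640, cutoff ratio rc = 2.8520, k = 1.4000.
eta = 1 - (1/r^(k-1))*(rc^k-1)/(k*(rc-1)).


r^(k-1) = 3.1962
rc^k = 4.3372
eta = 0.5973 = 59.7306%

59.7306%


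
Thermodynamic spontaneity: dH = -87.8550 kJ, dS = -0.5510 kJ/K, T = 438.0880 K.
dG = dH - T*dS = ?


T*dS = 438.0880 * -0.5510 = -241.3865 kJ
dG = -87.8550 + 241.3865 = 153.5315 kJ (non-spontaneous)

dG = 153.5315 kJ, non-spontaneous


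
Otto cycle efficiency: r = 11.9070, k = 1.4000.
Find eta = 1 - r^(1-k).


r^(k-1) = 2.6935
eta = 1 - 1/2.6935 = 0.6287 = 62.8739%

62.8739%


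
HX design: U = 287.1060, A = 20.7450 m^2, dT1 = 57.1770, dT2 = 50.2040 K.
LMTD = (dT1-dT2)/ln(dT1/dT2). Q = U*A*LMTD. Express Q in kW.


LMTD = 53.6149 K
Q = 287.1060 * 20.7450 * 53.6149 = 319331.3753 W = 319.3314 kW

319.3314 kW


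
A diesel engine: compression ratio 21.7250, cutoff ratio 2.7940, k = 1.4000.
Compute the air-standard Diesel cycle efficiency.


r^(k-1) = 3.4260
rc^k = 4.2142
eta = 0.6265 = 62.6457%

62.6457%


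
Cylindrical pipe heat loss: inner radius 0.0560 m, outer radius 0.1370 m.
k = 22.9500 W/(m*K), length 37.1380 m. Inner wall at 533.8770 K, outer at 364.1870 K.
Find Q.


dT = 169.6900 K
ln(ro/ri) = 0.8946
Q = 2*pi*22.9500*37.1380*169.6900 / 0.8946 = 1015767.3138 W

1015767.3138 W


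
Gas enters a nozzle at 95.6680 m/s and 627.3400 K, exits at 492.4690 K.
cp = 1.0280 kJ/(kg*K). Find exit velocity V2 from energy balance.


dT = 134.8710 K
2*cp*1000*dT = 277294.7760
V1^2 = 9152.3662
V2 = sqrt(286447.1422) = 535.2076 m/s

535.2076 m/s


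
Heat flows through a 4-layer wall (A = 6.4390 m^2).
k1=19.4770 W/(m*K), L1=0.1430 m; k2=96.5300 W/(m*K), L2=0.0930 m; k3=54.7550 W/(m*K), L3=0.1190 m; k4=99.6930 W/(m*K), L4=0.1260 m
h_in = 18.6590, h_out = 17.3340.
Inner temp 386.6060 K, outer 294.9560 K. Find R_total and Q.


R_conv_in = 1/(18.6590*6.4390) = 0.0083
R_1 = 0.1430/(19.4770*6.4390) = 0.0011
R_2 = 0.0930/(96.5300*6.4390) = 0.0001
R_3 = 0.1190/(54.7550*6.4390) = 0.0003
R_4 = 0.1260/(99.6930*6.4390) = 0.0002
R_conv_out = 1/(17.3340*6.4390) = 0.0090
R_total = 0.0191 K/W
Q = 91.6500 / 0.0191 = 4796.8204 W

R_total = 0.0191 K/W, Q = 4796.8204 W


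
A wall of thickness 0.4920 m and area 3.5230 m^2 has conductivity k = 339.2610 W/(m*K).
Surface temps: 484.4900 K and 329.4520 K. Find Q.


dT = 155.0380 K
Q = 339.2610 * 3.5230 * 155.0380 / 0.4920 = 376634.0980 W

376634.0980 W


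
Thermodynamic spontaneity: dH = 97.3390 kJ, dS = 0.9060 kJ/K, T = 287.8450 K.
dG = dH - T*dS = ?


T*dS = 287.8450 * 0.9060 = 260.7876 kJ
dG = 97.3390 - 260.7876 = -163.4486 kJ (spontaneous)

dG = -163.4486 kJ, spontaneous


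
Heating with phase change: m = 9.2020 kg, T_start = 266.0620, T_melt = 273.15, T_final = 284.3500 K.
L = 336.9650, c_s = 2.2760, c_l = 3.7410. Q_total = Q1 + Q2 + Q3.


Q1 (sensible, solid) = 9.2020 * 2.2760 * 7.0880 = 148.4493 kJ
Q2 (latent) = 9.2020 * 336.9650 = 3100.7519 kJ
Q3 (sensible, liquid) = 9.2020 * 3.7410 * 11.2000 = 385.5564 kJ
Q_total = 3634.7577 kJ

3634.7577 kJ


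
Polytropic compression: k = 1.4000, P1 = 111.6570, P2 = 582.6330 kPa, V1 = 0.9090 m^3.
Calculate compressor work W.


(k-1)/k = 0.2857
(P2/P1)^exp = 1.6033
W = 3.5000 * 111.6570 * 0.9090 * (1.6033 - 1) = 214.2983 kJ

214.2983 kJ


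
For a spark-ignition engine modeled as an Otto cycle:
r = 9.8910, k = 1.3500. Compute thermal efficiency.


r^(k-1) = 2.2301
eta = 1 - 1/2.2301 = 0.5516 = 55.1600%

55.1600%


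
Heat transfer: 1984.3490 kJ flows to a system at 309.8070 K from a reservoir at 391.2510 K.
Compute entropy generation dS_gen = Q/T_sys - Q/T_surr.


dS_sys = 1984.3490/309.8070 = 6.4051 kJ/K
dS_surr = -1984.3490/391.2510 = -5.0718 kJ/K
dS_gen = 6.4051 - 5.0718 = 1.3333 kJ/K (irreversible)

dS_gen = 1.3333 kJ/K, irreversible


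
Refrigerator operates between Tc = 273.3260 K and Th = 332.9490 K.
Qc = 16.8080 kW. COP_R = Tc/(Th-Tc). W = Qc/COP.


COP = 273.3260 / 59.6230 = 4.5842
W = 16.8080 / 4.5842 = 3.6665 kW

COP = 4.5842, W = 3.6665 kW


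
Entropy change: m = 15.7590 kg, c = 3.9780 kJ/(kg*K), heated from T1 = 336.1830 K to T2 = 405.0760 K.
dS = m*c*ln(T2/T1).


T2/T1 = 1.2049
ln(T2/T1) = 0.1864
dS = 15.7590 * 3.9780 * 0.1864 = 11.6865 kJ/K

11.6865 kJ/K


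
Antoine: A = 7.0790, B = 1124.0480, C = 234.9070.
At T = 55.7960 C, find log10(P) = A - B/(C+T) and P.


C+T = 290.7030
B/(C+T) = 3.8667
log10(P) = 7.0790 - 3.8667 = 3.2123
P = 10^3.2123 = 1630.5935 mmHg

1630.5935 mmHg


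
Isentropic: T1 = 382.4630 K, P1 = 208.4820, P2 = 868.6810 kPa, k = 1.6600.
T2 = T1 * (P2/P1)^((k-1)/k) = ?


(k-1)/k = 0.3976
(P2/P1)^exp = 1.7637
T2 = 382.4630 * 1.7637 = 674.5477 K

674.5477 K


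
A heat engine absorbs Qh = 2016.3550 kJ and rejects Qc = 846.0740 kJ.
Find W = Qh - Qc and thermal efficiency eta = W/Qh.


W = 2016.3550 - 846.0740 = 1170.2810 kJ
eta = 1170.2810 / 2016.3550 = 0.5804 = 58.0394%

W = 1170.2810 kJ, eta = 58.0394%


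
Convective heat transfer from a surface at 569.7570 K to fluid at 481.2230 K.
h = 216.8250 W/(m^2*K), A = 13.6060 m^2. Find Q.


dT = 88.5340 K
Q = 216.8250 * 13.6060 * 88.5340 = 261186.0082 W

261186.0082 W


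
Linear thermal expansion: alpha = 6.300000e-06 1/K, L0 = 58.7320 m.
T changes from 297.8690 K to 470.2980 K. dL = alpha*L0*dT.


dT = 172.4290 K
dL = 6.300000e-06 * 58.7320 * 172.4290 = 0.063801 m
L_final = 58.795801 m

dL = 0.063801 m


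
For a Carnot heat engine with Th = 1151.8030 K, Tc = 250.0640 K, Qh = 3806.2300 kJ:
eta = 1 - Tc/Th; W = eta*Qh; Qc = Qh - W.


eta = 1 - 250.0640/1151.8030 = 0.7829
W = 0.7829 * 3806.2300 = 2979.8725 kJ
Qc = 3806.2300 - 2979.8725 = 826.3575 kJ

eta = 78.2893%, W = 2979.8725 kJ, Qc = 826.3575 kJ


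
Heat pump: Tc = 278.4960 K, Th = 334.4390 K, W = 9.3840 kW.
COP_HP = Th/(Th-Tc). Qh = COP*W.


COP = 334.4390 / 55.9430 = 5.9782
Qh = 5.9782 * 9.3840 = 56.0995 kW

COP = 5.9782, Qh = 56.0995 kW


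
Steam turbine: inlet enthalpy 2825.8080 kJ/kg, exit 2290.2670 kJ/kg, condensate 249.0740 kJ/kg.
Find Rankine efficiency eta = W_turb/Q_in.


W = 535.5410 kJ/kg
Q_in = 2576.7340 kJ/kg
eta = 0.2078 = 20.7837%

eta = 20.7837%


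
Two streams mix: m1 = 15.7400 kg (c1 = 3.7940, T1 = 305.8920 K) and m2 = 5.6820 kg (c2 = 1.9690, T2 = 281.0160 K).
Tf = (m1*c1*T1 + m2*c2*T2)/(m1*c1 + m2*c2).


num = 21411.0910
den = 70.9054
Tf = 301.9669 K

301.9669 K


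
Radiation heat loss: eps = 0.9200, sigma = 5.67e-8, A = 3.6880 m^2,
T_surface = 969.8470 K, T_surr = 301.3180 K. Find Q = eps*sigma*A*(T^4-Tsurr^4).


T^4 = 8.8473e+11
Tsurr^4 = 8.2433e+09
Q = 0.9200 * 5.67e-8 * 3.6880 * 8.7649e+11 = 168620.0873 W

168620.0873 W


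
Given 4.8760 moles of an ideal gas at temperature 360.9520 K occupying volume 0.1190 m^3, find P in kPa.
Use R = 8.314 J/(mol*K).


P = nRT/V = 4.8760 * 8.314 * 360.9520 / 0.1190
= 14632.6562 / 0.1190 = 122963.4977 Pa = 122.9635 kPa

122.9635 kPa


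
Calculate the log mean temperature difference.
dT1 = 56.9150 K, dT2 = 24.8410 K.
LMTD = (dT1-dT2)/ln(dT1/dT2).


dT1/dT2 = 2.2912
ln(dT1/dT2) = 0.8291
LMTD = 32.0740 / 0.8291 = 38.6870 K

38.6870 K


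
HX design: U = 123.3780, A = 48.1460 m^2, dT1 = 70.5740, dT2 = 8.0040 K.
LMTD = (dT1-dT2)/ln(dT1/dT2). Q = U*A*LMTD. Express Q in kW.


LMTD = 28.7451 K
Q = 123.3780 * 48.1460 * 28.7451 = 170750.2890 W = 170.7503 kW

170.7503 kW


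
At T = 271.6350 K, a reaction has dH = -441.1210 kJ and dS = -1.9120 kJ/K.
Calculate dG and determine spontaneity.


T*dS = 271.6350 * -1.9120 = -519.3661 kJ
dG = -441.1210 + 519.3661 = 78.2451 kJ (non-spontaneous)

dG = 78.2451 kJ, non-spontaneous


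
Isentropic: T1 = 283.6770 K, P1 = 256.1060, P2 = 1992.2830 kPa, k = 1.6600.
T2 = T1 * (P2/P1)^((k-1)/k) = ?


(k-1)/k = 0.3976
(P2/P1)^exp = 2.2606
T2 = 283.6770 * 2.2606 = 641.2831 K

641.2831 K


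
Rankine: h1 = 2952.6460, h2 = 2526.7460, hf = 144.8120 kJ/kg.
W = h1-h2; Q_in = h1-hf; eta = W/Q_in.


W = 425.9000 kJ/kg
Q_in = 2807.8340 kJ/kg
eta = 0.1517 = 15.1683%

eta = 15.1683%


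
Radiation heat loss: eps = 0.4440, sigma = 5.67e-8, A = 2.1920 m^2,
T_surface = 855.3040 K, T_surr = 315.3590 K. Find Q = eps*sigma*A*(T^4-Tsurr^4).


T^4 = 5.3516e+11
Tsurr^4 = 9.8906e+09
Q = 0.4440 * 5.67e-8 * 2.1920 * 5.2527e+11 = 28985.9173 W

28985.9173 W


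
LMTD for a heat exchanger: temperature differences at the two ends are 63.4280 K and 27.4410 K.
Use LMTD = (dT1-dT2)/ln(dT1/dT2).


dT1/dT2 = 2.3114
ln(dT1/dT2) = 0.8379
LMTD = 35.9870 / 0.8379 = 42.9507 K

42.9507 K


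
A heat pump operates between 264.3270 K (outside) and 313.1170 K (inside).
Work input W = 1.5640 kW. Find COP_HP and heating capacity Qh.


COP = 313.1170 / 48.7900 = 6.4176
Qh = 6.4176 * 1.5640 = 10.0372 kW

COP = 6.4176, Qh = 10.0372 kW


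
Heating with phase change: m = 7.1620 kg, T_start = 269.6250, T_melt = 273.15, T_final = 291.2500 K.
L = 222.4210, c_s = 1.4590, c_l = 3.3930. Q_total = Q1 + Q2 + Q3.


Q1 (sensible, solid) = 7.1620 * 1.4590 * 3.5250 = 36.8340 kJ
Q2 (latent) = 7.1620 * 222.4210 = 1592.9792 kJ
Q3 (sensible, liquid) = 7.1620 * 3.3930 * 18.1000 = 439.8421 kJ
Q_total = 2069.6552 kJ

2069.6552 kJ


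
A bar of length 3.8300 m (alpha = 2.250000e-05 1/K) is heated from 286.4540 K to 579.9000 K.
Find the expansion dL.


dT = 293.4460 K
dL = 2.250000e-05 * 3.8300 * 293.4460 = 0.025288 m
L_final = 3.855288 m

dL = 0.025288 m


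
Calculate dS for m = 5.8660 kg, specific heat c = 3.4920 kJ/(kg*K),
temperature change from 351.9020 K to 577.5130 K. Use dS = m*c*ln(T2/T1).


T2/T1 = 1.6411
ln(T2/T1) = 0.4954
dS = 5.8660 * 3.4920 * 0.4954 = 10.1474 kJ/K

10.1474 kJ/K


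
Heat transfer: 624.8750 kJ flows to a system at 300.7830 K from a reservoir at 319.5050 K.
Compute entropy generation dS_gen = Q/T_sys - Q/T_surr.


dS_sys = 624.8750/300.7830 = 2.0775 kJ/K
dS_surr = -624.8750/319.5050 = -1.9558 kJ/K
dS_gen = 2.0775 - 1.9558 = 0.1217 kJ/K (irreversible)

dS_gen = 0.1217 kJ/K, irreversible


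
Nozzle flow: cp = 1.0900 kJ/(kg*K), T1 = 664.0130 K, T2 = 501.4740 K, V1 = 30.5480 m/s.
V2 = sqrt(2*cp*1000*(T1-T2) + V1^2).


dT = 162.5390 K
2*cp*1000*dT = 354335.0200
V1^2 = 933.1803
V2 = sqrt(355268.2003) = 596.0438 m/s

596.0438 m/s


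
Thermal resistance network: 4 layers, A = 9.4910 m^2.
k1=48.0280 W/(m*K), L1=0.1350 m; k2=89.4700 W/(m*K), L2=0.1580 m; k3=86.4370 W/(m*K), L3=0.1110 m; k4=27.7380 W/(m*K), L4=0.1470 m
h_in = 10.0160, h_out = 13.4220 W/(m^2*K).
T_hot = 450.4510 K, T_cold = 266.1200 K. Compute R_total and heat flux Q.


R_conv_in = 1/(10.0160*9.4910) = 0.0105
R_1 = 0.1350/(48.0280*9.4910) = 0.0003
R_2 = 0.1580/(89.4700*9.4910) = 0.0002
R_3 = 0.1110/(86.4370*9.4910) = 0.0001
R_4 = 0.1470/(27.7380*9.4910) = 0.0006
R_conv_out = 1/(13.4220*9.4910) = 0.0079
R_total = 0.0195 K/W
Q = 184.3310 / 0.0195 = 9430.9154 W

R_total = 0.0195 K/W, Q = 9430.9154 W


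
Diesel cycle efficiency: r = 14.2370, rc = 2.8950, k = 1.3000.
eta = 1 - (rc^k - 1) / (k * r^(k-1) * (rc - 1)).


r^(k-1) = 2.2183
rc^k = 3.9824
eta = 0.4543 = 45.4260%

45.4260%


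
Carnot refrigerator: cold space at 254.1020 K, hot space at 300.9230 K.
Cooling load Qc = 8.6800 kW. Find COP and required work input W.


COP = 254.1020 / 46.8210 = 5.4271
W = 8.6800 / 5.4271 = 1.5994 kW

COP = 5.4271, W = 1.5994 kW


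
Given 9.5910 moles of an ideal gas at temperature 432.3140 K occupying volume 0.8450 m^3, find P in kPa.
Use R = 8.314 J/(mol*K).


P = nRT/V = 9.5910 * 8.314 * 432.3140 / 0.8450
= 34472.5342 / 0.8450 = 40795.8985 Pa = 40.7959 kPa

40.7959 kPa


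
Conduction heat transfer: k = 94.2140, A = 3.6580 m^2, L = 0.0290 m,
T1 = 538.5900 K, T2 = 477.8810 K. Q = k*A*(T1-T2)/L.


dT = 60.7090 K
Q = 94.2140 * 3.6580 * 60.7090 / 0.0290 = 721463.2690 W

721463.2690 W


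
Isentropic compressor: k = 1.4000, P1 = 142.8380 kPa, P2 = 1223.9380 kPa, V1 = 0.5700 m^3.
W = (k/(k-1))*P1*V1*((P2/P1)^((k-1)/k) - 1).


(k-1)/k = 0.2857
(P2/P1)^exp = 1.8473
W = 3.5000 * 142.8380 * 0.5700 * (1.8473 - 1) = 241.4601 kJ

241.4601 kJ


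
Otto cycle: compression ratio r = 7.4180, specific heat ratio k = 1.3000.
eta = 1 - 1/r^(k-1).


r^(k-1) = 1.8243
eta = 1 - 1/1.8243 = 0.4518 = 45.1832%

45.1832%


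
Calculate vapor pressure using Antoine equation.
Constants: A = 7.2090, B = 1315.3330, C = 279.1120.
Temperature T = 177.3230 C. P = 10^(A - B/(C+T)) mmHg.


C+T = 456.4350
B/(C+T) = 2.8818
log10(P) = 7.2090 - 2.8818 = 4.3272
P = 10^4.3272 = 21244.5163 mmHg

21244.5163 mmHg


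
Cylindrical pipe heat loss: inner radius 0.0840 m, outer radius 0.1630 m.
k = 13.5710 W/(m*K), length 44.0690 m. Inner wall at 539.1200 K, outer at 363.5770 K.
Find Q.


dT = 175.5430 K
ln(ro/ri) = 0.6629
Q = 2*pi*13.5710*44.0690*175.5430 / 0.6629 = 995035.3941 W

995035.3941 W


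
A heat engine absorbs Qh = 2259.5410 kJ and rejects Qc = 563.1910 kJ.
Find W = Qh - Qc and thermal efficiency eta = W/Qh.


W = 2259.5410 - 563.1910 = 1696.3500 kJ
eta = 1696.3500 / 2259.5410 = 0.7507 = 75.0750%

W = 1696.3500 kJ, eta = 75.0750%


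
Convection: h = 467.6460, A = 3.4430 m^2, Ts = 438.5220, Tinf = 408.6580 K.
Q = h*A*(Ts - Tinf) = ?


dT = 29.8640 K
Q = 467.6460 * 3.4430 * 29.8640 = 48084.1810 W

48084.1810 W


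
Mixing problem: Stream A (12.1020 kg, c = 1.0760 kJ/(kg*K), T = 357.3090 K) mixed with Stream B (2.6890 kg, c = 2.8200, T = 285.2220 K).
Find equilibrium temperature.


num = 6815.6219
den = 20.6047
Tf = 330.7794 K

330.7794 K


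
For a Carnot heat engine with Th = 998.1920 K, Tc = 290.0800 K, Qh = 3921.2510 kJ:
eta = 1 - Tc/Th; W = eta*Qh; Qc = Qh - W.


eta = 1 - 290.0800/998.1920 = 0.7094
W = 0.7094 * 3921.2510 = 2781.7142 kJ
Qc = 3921.2510 - 2781.7142 = 1139.5368 kJ

eta = 70.9395%, W = 2781.7142 kJ, Qc = 1139.5368 kJ


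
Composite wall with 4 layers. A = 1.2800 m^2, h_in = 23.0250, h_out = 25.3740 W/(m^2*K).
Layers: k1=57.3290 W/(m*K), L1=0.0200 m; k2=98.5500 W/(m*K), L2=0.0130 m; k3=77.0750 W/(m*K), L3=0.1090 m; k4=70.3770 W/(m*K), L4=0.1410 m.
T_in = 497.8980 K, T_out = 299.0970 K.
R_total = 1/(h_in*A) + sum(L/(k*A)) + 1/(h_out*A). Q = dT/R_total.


R_conv_in = 1/(23.0250*1.2800) = 0.0339
R_1 = 0.0200/(57.3290*1.2800) = 0.0003
R_2 = 0.0130/(98.5500*1.2800) = 0.0001
R_3 = 0.1090/(77.0750*1.2800) = 0.0011
R_4 = 0.1410/(70.3770*1.2800) = 0.0016
R_conv_out = 1/(25.3740*1.2800) = 0.0308
R_total = 0.0678 K/W
Q = 198.8010 / 0.0678 = 2933.6571 W

R_total = 0.0678 K/W, Q = 2933.6571 W


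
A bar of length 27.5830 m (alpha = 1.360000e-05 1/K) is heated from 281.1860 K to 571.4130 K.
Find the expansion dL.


dT = 290.2270 K
dL = 1.360000e-05 * 27.5830 * 290.2270 = 0.108873 m
L_final = 27.691873 m

dL = 0.108873 m


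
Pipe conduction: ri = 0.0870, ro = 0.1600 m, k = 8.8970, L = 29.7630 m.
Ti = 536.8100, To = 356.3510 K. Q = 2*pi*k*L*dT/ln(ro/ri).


dT = 180.4590 K
ln(ro/ri) = 0.6093
Q = 2*pi*8.8970*29.7630*180.4590 / 0.6093 = 492801.4567 W

492801.4567 W


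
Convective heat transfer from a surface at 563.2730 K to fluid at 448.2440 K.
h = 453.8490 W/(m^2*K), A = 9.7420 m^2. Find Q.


dT = 115.0290 K
Q = 453.8490 * 9.7420 * 115.0290 = 508588.8707 W

508588.8707 W


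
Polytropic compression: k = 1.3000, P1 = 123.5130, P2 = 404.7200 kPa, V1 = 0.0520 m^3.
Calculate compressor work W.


(k-1)/k = 0.2308
(P2/P1)^exp = 1.3151
W = 4.3333 * 123.5130 * 0.0520 * (1.3151 - 1) = 8.7688 kJ

8.7688 kJ
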